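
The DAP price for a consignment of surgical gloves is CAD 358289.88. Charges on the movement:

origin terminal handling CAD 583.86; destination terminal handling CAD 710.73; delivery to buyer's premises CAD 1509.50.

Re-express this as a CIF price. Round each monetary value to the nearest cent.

CIF price: CAD 356069.65

Not relevant to the conversion: origin terminal — on the seller under both DAP and CIF; already in the DAP price and stays in the CIF price.
From DAP to CIF, the seller no longer bears: destination terminal, delivery.
CIF price = 358289.88 − 710.73 − 1509.50 = 356069.65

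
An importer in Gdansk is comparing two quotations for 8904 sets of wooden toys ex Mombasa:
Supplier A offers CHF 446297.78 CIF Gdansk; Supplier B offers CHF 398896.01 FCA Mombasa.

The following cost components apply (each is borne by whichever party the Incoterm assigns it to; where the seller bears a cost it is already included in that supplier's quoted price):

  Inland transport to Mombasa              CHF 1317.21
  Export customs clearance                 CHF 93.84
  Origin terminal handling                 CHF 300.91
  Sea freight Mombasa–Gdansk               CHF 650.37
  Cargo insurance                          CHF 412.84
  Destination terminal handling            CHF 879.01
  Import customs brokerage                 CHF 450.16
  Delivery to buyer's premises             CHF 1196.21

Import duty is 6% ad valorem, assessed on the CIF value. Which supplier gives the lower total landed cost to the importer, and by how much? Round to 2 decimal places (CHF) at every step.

Supplier A (CIF):
The CIF price already equals the CIF value: 446297.78
Import duty = 446297.78 × 6% = 26777.87
Buyer bears (A): 879.01 + 450.16 + 1196.21 = 2525.38
Landed cost (A) = invoice 446297.78 + 2525.38 + duty 26777.87 = 475601.03
Supplier B (FCA):
CIF value = FCA price + origin terminal + freight + insurance = 398896.01 + 300.91 + 650.37 + 412.84 = 400260.13
Import duty = 400260.13 × 6% = 24015.61
Buyer bears (B): 300.91 + 650.37 + 412.84 + 879.01 + 450.16 + 1196.21 = 3889.50
Landed cost (B) = invoice 398896.01 + 3889.50 + duty 24015.61 = 426801.12
Difference = |475601.03 − 426801.12| = 48799.91

Supplier B is cheaper by CHF 48799.91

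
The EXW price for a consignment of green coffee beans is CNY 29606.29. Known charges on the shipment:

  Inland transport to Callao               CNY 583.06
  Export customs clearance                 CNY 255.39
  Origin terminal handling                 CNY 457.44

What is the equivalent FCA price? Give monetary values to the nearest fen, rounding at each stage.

Not relevant to the conversion: origin terminal — on the buyer under both terms; not part of either seller's price.
From EXW to FCA, the seller additionally bears: inland to port, export clearance.
FCA price = 29606.29 + 583.06 + 255.39 = 30444.74

FCA price: CNY 30444.74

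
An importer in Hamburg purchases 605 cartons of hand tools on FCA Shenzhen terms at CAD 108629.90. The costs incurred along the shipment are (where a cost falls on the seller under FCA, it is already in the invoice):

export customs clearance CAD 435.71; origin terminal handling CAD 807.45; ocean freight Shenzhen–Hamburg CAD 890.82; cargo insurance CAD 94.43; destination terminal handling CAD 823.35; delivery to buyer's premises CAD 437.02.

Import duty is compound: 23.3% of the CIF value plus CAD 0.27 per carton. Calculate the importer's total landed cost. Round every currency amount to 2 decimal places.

FCA: the seller delivers export-cleared goods to the carrier; the buyer bears costs from that point.
Already in the invoice (seller's account under FCA): export clearance — exclude.
CIF value = FCA price + origin terminal + freight + insurance = 108629.90 + 807.45 + 890.82 + 94.43 = 110422.60
Ad valorem component: 110422.60 × 23.3% = 25728.47
Specific component: 605 × 0.27 = 163.35
Import duty = 25728.47 + 163.35 = 25891.82
Buyer bears: origin terminal 807.45 + freight 890.82 + insurance 94.43 + destination terminal 823.35 + delivery 437.02 + duty 25891.82 = 28944.89
Landed cost = invoice 108629.90 + 28944.89 = 137574.79

Total landed cost: CAD 137574.79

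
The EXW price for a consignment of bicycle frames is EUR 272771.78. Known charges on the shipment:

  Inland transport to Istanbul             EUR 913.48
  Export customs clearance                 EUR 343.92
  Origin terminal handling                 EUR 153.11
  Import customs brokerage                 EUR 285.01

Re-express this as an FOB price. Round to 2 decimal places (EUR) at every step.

Not relevant to the conversion: brokerage — on the buyer under both terms; not part of either seller's price.
From EXW to FOB, the seller additionally bears: inland to port, export clearance, origin terminal.
FOB price = 272771.78 + 913.48 + 343.92 + 153.11 = 274182.29

FOB price: EUR 274182.29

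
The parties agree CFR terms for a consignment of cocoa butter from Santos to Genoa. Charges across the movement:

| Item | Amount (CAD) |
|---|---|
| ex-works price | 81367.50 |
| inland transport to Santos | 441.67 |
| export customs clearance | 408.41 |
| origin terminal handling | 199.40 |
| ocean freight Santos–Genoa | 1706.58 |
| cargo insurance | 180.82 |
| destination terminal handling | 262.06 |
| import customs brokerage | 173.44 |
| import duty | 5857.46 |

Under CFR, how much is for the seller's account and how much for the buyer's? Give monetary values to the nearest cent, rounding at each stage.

CFR: the seller pays costs through ocean freight to the destination port, but not insurance.
Seller's account: goods 81367.50 + inland to port 441.67 + export clearance 408.41 + origin terminal 199.40 + freight 1706.58 = 84123.56
Buyer's account: insurance 180.82 + destination terminal 262.06 + brokerage 173.44 + duty 5857.46 = 6473.78

Seller: CAD 84123.56; buyer: CAD 6473.78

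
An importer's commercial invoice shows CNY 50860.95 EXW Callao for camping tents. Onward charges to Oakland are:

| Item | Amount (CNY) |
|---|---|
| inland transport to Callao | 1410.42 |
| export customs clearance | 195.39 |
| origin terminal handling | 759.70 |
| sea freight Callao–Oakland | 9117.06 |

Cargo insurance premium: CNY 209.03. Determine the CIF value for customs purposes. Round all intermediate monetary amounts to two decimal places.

CIF value: CNY 62552.55

CIF = EXW price + pre-shipment costs + freight + insurance
CIF = 50860.95 + 1410.42 + 195.39 + 759.70 + 9117.06 + 209.03 = 62552.55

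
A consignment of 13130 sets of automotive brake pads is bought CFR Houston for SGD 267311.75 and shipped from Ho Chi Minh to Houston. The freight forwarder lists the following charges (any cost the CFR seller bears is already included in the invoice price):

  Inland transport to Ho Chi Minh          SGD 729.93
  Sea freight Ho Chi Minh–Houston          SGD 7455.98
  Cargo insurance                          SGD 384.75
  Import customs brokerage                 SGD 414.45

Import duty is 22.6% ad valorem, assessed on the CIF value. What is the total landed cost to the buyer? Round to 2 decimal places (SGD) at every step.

CFR: the seller pays costs through ocean freight to the destination port, but not insurance.
Already in the invoice (seller's account under CFR): inland to port, freight — exclude.
CIF value = CFR price + insurance = 267311.75 + 384.75 = 267696.50
Import duty = 267696.50 × 22.6% = 60499.41
Buyer bears: insurance 384.75 + brokerage 414.45 + duty 60499.41 = 61298.61
Landed cost = invoice 267311.75 + 61298.61 = 328610.36

Total landed cost: SGD 328610.36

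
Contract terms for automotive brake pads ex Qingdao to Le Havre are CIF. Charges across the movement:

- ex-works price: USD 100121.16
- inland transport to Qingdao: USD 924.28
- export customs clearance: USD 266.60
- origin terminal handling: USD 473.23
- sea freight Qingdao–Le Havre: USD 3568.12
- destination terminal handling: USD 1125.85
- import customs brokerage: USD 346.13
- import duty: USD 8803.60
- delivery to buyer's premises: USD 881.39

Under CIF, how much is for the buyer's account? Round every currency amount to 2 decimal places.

Buyer's account: USD 11156.97

CIF: the seller pays costs through ocean freight and marine insurance to the destination port.
Seller's account: goods 100121.16 + inland to port 924.28 + export clearance 266.60 + origin terminal 473.23 + freight 3568.12 = 105353.39
Buyer's account: destination terminal 1125.85 + brokerage 346.13 + duty 8803.60 + delivery 881.39 = 11156.97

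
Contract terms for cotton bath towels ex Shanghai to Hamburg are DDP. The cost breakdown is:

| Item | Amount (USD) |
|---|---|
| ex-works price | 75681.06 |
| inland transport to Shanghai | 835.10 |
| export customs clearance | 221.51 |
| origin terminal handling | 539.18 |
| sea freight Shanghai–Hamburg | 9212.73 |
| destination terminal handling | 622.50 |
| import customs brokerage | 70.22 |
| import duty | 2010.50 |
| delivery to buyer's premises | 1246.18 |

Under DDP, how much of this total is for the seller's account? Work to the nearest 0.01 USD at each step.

DDP: the seller bears all costs including import duty.
Seller's account: goods 75681.06 + inland to port 835.10 + export clearance 221.51 + origin terminal 539.18 + freight 9212.73 + destination terminal 622.50 + brokerage 70.22 + duty 2010.50 + delivery 1246.18 = 90438.98
Buyer's account: 0.00

Seller's account: USD 90438.98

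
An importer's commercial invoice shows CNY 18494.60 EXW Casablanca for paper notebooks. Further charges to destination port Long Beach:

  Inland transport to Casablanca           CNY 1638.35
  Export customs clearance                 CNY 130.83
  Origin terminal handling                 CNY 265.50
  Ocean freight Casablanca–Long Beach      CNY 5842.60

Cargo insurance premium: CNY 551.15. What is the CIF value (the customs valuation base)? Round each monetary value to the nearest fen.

CIF value: CNY 26923.03

CIF = EXW price + pre-shipment costs + freight + insurance
CIF = 18494.60 + 1638.35 + 130.83 + 265.50 + 5842.60 + 551.15 = 26923.03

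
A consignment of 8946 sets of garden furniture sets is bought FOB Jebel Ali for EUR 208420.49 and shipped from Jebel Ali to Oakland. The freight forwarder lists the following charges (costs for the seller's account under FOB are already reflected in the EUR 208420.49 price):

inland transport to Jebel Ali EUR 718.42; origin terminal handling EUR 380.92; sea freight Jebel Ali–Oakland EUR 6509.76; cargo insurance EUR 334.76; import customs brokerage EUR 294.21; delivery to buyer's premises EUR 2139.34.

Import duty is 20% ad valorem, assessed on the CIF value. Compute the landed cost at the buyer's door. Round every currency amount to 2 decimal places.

Total landed cost: EUR 260751.56

FOB: the seller bears costs until goods are on board at the origin port; the buyer bears freight, insurance and all costs thereafter.
Already in the invoice (seller's account under FOB): inland to port, origin terminal — exclude.
CIF value = FOB price + freight + insurance = 208420.49 + 6509.76 + 334.76 = 215265.01
Import duty = 215265.01 × 20% = 43053.00
Buyer bears: freight 6509.76 + insurance 334.76 + brokerage 294.21 + delivery 2139.34 + duty 43053.00 = 52331.07
Landed cost = invoice 208420.49 + 52331.07 = 260751.56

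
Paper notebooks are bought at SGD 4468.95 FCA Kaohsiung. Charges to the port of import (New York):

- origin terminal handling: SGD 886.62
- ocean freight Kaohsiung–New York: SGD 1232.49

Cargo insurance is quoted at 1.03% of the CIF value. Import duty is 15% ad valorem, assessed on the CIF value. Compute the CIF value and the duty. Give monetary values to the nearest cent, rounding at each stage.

Let C be the CIF value. C = FCA price + pre-shipment costs + freight + 1.03% × C
C − 1.03% × C = 4468.95 + 886.62 + 1232.49
0.9897 × C = 6588.06
C = 6588.06 / 0.9897 = 6656.62
Insurance premium = 1.03% × 6656.62 = 68.56
Import duty = 6656.62 × 15% = 998.49

CIF value: SGD 6656.62; import duty: SGD 998.49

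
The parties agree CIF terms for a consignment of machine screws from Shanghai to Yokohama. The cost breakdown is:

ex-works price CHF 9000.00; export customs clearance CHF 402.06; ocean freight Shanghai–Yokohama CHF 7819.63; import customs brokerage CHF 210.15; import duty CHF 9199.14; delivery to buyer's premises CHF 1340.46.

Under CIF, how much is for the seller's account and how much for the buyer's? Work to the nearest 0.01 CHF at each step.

Seller: CHF 17221.69; buyer: CHF 10749.75

CIF: the seller pays costs through ocean freight and marine insurance to the destination port.
Seller's account: goods 9000.00 + export clearance 402.06 + freight 7819.63 = 17221.69
Buyer's account: brokerage 210.15 + duty 9199.14 + delivery 1340.46 = 10749.75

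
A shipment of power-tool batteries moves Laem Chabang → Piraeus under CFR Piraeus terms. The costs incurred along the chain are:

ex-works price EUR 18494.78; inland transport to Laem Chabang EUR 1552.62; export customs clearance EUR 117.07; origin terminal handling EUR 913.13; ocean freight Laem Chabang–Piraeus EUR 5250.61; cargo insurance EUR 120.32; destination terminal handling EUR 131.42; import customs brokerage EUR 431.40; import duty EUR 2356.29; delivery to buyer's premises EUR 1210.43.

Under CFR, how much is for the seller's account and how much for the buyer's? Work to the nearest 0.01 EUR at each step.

Seller: EUR 26328.21; buyer: EUR 4249.86

CFR: the seller pays costs through ocean freight to the destination port, but not insurance.
Seller's account: goods 18494.78 + inland to port 1552.62 + export clearance 117.07 + origin terminal 913.13 + freight 5250.61 = 26328.21
Buyer's account: insurance 120.32 + destination terminal 131.42 + brokerage 431.40 + duty 2356.29 + delivery 1210.43 = 4249.86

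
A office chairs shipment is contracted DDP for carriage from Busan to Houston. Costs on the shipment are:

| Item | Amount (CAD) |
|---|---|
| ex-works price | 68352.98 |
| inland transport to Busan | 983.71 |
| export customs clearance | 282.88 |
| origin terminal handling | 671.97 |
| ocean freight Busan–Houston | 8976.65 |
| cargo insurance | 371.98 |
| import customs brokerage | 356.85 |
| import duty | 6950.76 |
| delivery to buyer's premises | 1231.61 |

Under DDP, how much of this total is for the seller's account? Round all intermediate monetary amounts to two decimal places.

DDP: the seller bears all costs including import duty.
Seller's account: goods 68352.98 + inland to port 983.71 + export clearance 282.88 + origin terminal 671.97 + freight 8976.65 + insurance 371.98 + brokerage 356.85 + duty 6950.76 + delivery 1231.61 = 88179.39
Buyer's account: 0.00

Seller's account: CAD 88179.39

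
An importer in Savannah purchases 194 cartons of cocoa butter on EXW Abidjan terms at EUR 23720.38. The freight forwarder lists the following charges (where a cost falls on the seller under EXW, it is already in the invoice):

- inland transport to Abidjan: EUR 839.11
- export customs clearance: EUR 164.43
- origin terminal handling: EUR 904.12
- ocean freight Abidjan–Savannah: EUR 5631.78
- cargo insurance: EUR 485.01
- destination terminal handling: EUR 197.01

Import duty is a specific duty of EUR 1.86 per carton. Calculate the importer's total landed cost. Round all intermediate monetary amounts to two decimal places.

Total landed cost: EUR 32302.68

EXW: the seller makes goods available at their premises; the buyer bears all onward costs.
CIF value = EXW price + inland to port + export clearance + origin terminal + freight + insurance = 23720.38 + 839.11 + 164.43 + 904.12 + 5631.78 + 485.01 = 31744.83
Import duty = 194 × 1.86 = 360.84
Buyer bears: inland to port 839.11 + export clearance 164.43 + origin terminal 904.12 + freight 5631.78 + insurance 485.01 + destination terminal 197.01 + duty 360.84 = 8582.30
Landed cost = invoice 23720.38 + 8582.30 = 32302.68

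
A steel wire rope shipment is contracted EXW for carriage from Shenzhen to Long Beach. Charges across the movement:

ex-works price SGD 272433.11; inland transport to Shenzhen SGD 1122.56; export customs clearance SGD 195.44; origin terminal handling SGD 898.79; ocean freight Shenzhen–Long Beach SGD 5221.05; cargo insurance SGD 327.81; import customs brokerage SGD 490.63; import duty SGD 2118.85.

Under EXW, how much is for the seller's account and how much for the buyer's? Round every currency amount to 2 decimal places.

EXW: the seller makes goods available at their premises; the buyer bears all onward costs.
Seller's account: goods 272433.11 = 272433.11
Buyer's account: inland to port 1122.56 + export clearance 195.44 + origin terminal 898.79 + freight 5221.05 + insurance 327.81 + brokerage 490.63 + duty 2118.85 = 10375.13

Seller: SGD 272433.11; buyer: SGD 10375.13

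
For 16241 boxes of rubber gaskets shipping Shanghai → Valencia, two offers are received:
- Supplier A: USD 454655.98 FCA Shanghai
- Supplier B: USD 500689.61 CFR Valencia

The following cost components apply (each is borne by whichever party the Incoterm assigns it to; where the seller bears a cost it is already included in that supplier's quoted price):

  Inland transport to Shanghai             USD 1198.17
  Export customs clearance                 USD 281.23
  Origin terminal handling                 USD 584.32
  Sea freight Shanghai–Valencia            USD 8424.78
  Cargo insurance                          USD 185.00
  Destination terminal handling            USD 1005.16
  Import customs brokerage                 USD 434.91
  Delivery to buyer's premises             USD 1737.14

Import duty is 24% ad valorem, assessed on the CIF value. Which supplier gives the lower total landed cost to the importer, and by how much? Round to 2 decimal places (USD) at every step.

Supplier A (FCA):
CIF value = FCA price + origin terminal + freight + insurance = 454655.98 + 584.32 + 8424.78 + 185.00 = 463850.08
Import duty = 463850.08 × 24% = 111324.02
Buyer bears (A): 584.32 + 8424.78 + 185.00 + 1005.16 + 434.91 + 1737.14 = 12371.31
Landed cost (A) = invoice 454655.98 + 12371.31 + duty 111324.02 = 578351.31
Supplier B (CFR):
CIF value = CFR price + insurance = 500689.61 + 185.00 = 500874.61
Import duty = 500874.61 × 24% = 120209.91
Buyer bears (B): 185.00 + 1005.16 + 434.91 + 1737.14 = 3362.21
Landed cost (B) = invoice 500689.61 + 3362.21 + duty 120209.91 = 624261.73
Difference = |578351.31 − 624261.73| = 45910.42

Supplier A is cheaper by USD 45910.42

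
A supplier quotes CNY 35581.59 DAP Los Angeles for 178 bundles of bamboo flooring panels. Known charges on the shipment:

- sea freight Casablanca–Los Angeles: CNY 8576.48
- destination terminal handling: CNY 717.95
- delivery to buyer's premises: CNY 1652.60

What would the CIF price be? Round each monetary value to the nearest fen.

CIF price: CNY 33211.04

Not relevant to the conversion: freight — on the seller under both DAP and CIF; already in the DAP price and stays in the CIF price.
From DAP to CIF, the seller no longer bears: destination terminal, delivery.
CIF price = 35581.59 − 717.95 − 1652.60 = 33211.04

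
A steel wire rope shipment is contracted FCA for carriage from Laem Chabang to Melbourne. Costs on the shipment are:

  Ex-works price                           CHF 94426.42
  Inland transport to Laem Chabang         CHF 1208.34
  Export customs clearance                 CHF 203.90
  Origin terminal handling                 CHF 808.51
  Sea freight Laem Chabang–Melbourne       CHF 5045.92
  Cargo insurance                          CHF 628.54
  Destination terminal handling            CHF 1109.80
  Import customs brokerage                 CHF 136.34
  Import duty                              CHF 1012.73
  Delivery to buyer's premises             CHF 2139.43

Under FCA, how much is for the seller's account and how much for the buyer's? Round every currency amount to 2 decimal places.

FCA: the seller delivers export-cleared goods to the carrier; the buyer bears costs from that point.
Seller's account: goods 94426.42 + inland to port 1208.34 + export clearance 203.90 = 95838.66
Buyer's account: origin terminal 808.51 + freight 5045.92 + insurance 628.54 + destination terminal 1109.80 + brokerage 136.34 + duty 1012.73 + delivery 2139.43 = 10881.27

Seller: CHF 95838.66; buyer: CHF 10881.27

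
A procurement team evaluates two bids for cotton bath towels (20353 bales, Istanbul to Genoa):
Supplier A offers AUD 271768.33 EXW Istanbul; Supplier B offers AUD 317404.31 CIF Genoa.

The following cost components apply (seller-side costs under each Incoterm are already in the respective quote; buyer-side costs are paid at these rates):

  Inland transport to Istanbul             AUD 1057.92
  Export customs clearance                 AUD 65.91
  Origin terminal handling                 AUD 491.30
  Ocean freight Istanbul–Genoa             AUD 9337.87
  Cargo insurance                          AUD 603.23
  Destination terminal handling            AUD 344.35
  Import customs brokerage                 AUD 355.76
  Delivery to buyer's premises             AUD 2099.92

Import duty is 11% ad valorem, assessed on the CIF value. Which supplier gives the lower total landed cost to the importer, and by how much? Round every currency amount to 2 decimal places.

Supplier A is cheaper by AUD 37828.52

Supplier A (EXW):
CIF value = EXW price + inland to port + export clearance + origin terminal + freight + insurance = 271768.33 + 1057.92 + 65.91 + 491.30 + 9337.87 + 603.23 = 283324.56
Import duty = 283324.56 × 11% = 31165.70
Buyer bears (A): 1057.92 + 65.91 + 491.30 + 9337.87 + 603.23 + 344.35 + 355.76 + 2099.92 = 14356.26
Landed cost (A) = invoice 271768.33 + 14356.26 + duty 31165.70 = 317290.29
Supplier B (CIF):
The CIF price already equals the CIF value: 317404.31
Import duty = 317404.31 × 11% = 34914.47
Buyer bears (B): 344.35 + 355.76 + 2099.92 = 2800.03
Landed cost (B) = invoice 317404.31 + 2800.03 + duty 34914.47 = 355118.81
Difference = |317290.29 − 355118.81| = 37828.52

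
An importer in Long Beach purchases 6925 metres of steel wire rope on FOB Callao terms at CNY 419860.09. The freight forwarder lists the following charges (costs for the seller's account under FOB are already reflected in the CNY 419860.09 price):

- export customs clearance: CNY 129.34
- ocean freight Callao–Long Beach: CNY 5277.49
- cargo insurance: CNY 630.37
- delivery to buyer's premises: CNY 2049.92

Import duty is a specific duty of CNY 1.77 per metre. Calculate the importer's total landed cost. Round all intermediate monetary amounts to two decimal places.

FOB: the seller bears costs until goods are on board at the origin port; the buyer bears freight, insurance and all costs thereafter.
Already in the invoice (seller's account under FOB): export clearance — exclude.
CIF value = FOB price + freight + insurance = 419860.09 + 5277.49 + 630.37 = 425767.95
Import duty = 6925 × 1.77 = 12257.25
Buyer bears: freight 5277.49 + insurance 630.37 + delivery 2049.92 + duty 12257.25 = 20215.03
Landed cost = invoice 419860.09 + 20215.03 = 440075.12

Total landed cost: CNY 440075.12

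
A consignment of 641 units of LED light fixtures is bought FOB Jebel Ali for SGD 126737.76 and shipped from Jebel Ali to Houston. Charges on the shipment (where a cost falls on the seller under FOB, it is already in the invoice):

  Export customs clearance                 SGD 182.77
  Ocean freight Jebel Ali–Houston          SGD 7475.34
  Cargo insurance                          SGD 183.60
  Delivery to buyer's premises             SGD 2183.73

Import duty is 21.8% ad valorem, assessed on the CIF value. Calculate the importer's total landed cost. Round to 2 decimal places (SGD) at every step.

Total landed cost: SGD 165878.91

FOB: the seller bears costs until goods are on board at the origin port; the buyer bears freight, insurance and all costs thereafter.
Already in the invoice (seller's account under FOB): export clearance — exclude.
CIF value = FOB price + freight + insurance = 126737.76 + 7475.34 + 183.60 = 134396.70
Import duty = 134396.70 × 21.8% = 29298.48
Buyer bears: freight 7475.34 + insurance 183.60 + delivery 2183.73 + duty 29298.48 = 39141.15
Landed cost = invoice 126737.76 + 39141.15 = 165878.91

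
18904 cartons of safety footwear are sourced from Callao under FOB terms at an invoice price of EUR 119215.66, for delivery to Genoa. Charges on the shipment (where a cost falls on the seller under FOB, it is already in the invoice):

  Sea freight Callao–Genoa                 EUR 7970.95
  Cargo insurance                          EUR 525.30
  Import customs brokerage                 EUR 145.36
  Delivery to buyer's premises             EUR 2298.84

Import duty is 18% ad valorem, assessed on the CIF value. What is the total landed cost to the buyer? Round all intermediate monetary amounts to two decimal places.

FOB: the seller bears costs until goods are on board at the origin port; the buyer bears freight, insurance and all costs thereafter.
CIF value = FOB price + freight + insurance = 119215.66 + 7970.95 + 525.30 = 127711.91
Import duty = 127711.91 × 18% = 22988.14
Buyer bears: freight 7970.95 + insurance 525.30 + brokerage 145.36 + delivery 2298.84 + duty 22988.14 = 33928.59
Landed cost = invoice 119215.66 + 33928.59 = 153144.25

Total landed cost: EUR 153144.25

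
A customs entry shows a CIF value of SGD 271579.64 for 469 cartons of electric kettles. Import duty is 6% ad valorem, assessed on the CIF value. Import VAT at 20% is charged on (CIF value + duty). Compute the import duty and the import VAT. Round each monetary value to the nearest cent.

Import duty = 271579.64 × 6% = 16294.78
VAT base = CIF + duty = 271579.64 + 16294.78 = 287874.42
Import VAT = 287874.42 × 20% = 57574.88

Import duty: SGD 16294.78; import VAT: SGD 57574.88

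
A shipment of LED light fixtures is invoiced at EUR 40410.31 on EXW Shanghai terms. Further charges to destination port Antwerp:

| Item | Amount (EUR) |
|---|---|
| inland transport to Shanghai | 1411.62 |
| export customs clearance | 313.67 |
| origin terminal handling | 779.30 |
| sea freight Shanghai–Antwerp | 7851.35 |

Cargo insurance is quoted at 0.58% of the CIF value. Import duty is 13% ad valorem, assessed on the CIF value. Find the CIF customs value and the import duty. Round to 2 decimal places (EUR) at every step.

Let C be the CIF value. C = EXW price + pre-shipment costs + freight + 0.58% × C
C − 0.58% × C = 40410.31 + 1411.62 + 313.67 + 779.30 + 7851.35
0.9942 × C = 50766.25
C = 50766.25 / 0.9942 = 51062.41
Insurance premium = 0.58% × 51062.41 = 296.16
Import duty = 51062.41 × 13% = 6638.11

CIF value: EUR 51062.41; import duty: EUR 6638.11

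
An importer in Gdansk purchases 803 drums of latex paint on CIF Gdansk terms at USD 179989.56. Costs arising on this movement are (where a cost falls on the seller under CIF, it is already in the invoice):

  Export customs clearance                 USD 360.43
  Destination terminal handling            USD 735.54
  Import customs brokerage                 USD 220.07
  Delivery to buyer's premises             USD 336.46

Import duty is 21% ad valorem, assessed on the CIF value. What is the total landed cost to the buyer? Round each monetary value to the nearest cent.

CIF: the seller pays costs through ocean freight and marine insurance to the destination port.
Already in the invoice (seller's account under CIF): export clearance — exclude.
The CIF price already equals the CIF value: 179989.56
Import duty = 179989.56 × 21% = 37797.81
Buyer bears: destination terminal 735.54 + brokerage 220.07 + delivery 336.46 + duty 37797.81 = 39089.88
Landed cost = invoice 179989.56 + 39089.88 = 219079.44

Total landed cost: USD 219079.44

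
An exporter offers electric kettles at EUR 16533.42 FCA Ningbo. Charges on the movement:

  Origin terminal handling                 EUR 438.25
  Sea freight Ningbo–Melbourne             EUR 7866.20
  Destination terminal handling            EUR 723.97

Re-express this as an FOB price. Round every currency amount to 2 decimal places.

Not relevant to the conversion: freight, destination terminal — on the buyer under both terms; not part of either seller's price.
From FCA to FOB, the seller additionally bears: origin terminal.
FOB price = 16533.42 + 438.25 = 16971.67

FOB price: EUR 16971.67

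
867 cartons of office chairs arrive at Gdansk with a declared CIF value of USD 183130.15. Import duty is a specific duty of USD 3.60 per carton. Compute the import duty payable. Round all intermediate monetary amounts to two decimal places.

Import duty = 867 × 3.60 = 3121.20

Import duty: USD 3121.20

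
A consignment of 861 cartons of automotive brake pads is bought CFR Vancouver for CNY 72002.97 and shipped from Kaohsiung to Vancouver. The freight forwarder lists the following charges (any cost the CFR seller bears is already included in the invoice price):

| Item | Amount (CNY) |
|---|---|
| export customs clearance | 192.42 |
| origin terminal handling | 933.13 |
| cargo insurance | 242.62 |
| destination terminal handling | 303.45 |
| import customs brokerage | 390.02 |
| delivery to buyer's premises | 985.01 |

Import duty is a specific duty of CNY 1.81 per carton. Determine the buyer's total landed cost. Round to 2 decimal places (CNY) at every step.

Total landed cost: CNY 75482.48

CFR: the seller pays costs through ocean freight to the destination port, but not insurance.
Already in the invoice (seller's account under CFR): export clearance, origin terminal — exclude.
CIF value = CFR price + insurance = 72002.97 + 242.62 = 72245.59
Import duty = 861 × 1.81 = 1558.41
Buyer bears: insurance 242.62 + destination terminal 303.45 + brokerage 390.02 + delivery 985.01 + duty 1558.41 = 3479.51
Landed cost = invoice 72002.97 + 3479.51 = 75482.48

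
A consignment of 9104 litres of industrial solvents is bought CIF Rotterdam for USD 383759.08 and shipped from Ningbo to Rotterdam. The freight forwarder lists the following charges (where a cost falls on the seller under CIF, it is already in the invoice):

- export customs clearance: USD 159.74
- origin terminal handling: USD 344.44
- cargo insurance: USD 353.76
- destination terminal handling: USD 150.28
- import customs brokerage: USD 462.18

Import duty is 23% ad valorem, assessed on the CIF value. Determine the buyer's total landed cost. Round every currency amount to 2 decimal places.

Total landed cost: USD 472636.13

CIF: the seller pays costs through ocean freight and marine insurance to the destination port.
Already in the invoice (seller's account under CIF): export clearance, origin terminal, insurance — exclude.
The CIF price already equals the CIF value: 383759.08
Import duty = 383759.08 × 23% = 88264.59
Buyer bears: destination terminal 150.28 + brokerage 462.18 + duty 88264.59 = 88877.05
Landed cost = invoice 383759.08 + 88877.05 = 472636.13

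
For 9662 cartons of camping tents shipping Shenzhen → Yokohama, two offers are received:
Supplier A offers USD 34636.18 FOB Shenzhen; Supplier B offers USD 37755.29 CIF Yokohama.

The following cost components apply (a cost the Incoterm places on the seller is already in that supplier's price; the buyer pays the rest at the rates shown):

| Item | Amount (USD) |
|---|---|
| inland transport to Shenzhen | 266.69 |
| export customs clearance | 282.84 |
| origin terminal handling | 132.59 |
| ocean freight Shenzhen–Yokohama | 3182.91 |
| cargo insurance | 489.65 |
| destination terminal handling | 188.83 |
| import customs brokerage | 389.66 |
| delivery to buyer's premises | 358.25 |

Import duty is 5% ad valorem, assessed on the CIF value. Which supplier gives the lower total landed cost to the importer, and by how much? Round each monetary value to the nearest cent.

Supplier B is cheaper by USD 581.13

Supplier A (FOB):
CIF value = FOB price + freight + insurance = 34636.18 + 3182.91 + 489.65 = 38308.74
Import duty = 38308.74 × 5% = 1915.44
Buyer bears (A): 3182.91 + 489.65 + 188.83 + 389.66 + 358.25 = 4609.30
Landed cost (A) = invoice 34636.18 + 4609.30 + duty 1915.44 = 41160.92
Supplier B (CIF):
The CIF price already equals the CIF value: 37755.29
Import duty = 37755.29 × 5% = 1887.76
Buyer bears (B): 188.83 + 389.66 + 358.25 = 936.74
Landed cost (B) = invoice 37755.29 + 936.74 + duty 1887.76 = 40579.79
Difference = |41160.92 − 40579.79| = 581.13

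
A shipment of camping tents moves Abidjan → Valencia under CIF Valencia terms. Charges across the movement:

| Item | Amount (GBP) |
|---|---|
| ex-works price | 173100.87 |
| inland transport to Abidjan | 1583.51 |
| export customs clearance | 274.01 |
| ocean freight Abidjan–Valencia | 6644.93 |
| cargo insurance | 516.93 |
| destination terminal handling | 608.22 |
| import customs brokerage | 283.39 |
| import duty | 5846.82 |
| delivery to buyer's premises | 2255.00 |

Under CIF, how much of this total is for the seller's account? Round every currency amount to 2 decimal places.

CIF: the seller pays costs through ocean freight and marine insurance to the destination port.
Seller's account: goods 173100.87 + inland to port 1583.51 + export clearance 274.01 + freight 6644.93 + insurance 516.93 = 182120.25
Buyer's account: destination terminal 608.22 + brokerage 283.39 + duty 5846.82 + delivery 2255.00 = 8993.43

Seller's account: GBP 182120.25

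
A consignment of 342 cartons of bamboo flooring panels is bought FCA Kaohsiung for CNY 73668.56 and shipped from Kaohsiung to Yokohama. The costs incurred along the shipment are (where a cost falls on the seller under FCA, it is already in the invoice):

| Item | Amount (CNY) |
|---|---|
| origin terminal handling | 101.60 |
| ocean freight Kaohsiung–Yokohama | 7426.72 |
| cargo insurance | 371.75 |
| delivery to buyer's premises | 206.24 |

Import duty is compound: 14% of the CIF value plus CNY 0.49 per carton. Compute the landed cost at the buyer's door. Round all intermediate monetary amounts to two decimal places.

FCA: the seller delivers export-cleared goods to the carrier; the buyer bears costs from that point.
CIF value = FCA price + origin terminal + freight + insurance = 73668.56 + 101.60 + 7426.72 + 371.75 = 81568.63
Ad valorem component: 81568.63 × 14% = 11419.61
Specific component: 342 × 0.49 = 167.58
Import duty = 11419.61 + 167.58 = 11587.19
Buyer bears: origin terminal 101.60 + freight 7426.72 + insurance 371.75 + delivery 206.24 + duty 11587.19 = 19693.50
Landed cost = invoice 73668.56 + 19693.50 = 93362.06

Total landed cost: CNY 93362.06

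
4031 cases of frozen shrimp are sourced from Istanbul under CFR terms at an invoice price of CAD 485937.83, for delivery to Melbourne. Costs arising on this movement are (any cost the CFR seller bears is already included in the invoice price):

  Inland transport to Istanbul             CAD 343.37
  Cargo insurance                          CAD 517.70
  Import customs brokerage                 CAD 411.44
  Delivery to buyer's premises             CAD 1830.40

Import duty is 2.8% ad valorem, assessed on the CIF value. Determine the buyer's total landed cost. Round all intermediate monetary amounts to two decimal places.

CFR: the seller pays costs through ocean freight to the destination port, but not insurance.
Already in the invoice (seller's account under CFR): inland to port — exclude.
CIF value = CFR price + insurance = 485937.83 + 517.70 = 486455.53
Import duty = 486455.53 × 2.8% = 13620.75
Buyer bears: insurance 517.70 + brokerage 411.44 + delivery 1830.40 + duty 13620.75 = 16380.29
Landed cost = invoice 485937.83 + 16380.29 = 502318.12

Total landed cost: CAD 502318.12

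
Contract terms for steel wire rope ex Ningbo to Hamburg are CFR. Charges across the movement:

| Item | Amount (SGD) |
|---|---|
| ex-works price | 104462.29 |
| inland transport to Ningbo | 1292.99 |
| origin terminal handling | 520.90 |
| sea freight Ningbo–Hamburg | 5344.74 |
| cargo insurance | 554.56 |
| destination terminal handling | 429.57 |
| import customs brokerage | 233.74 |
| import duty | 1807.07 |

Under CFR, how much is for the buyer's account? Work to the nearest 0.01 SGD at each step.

CFR: the seller pays costs through ocean freight to the destination port, but not insurance.
Seller's account: goods 104462.29 + inland to port 1292.99 + origin terminal 520.90 + freight 5344.74 = 111620.92
Buyer's account: insurance 554.56 + destination terminal 429.57 + brokerage 233.74 + duty 1807.07 = 3024.94

Buyer's account: SGD 3024.94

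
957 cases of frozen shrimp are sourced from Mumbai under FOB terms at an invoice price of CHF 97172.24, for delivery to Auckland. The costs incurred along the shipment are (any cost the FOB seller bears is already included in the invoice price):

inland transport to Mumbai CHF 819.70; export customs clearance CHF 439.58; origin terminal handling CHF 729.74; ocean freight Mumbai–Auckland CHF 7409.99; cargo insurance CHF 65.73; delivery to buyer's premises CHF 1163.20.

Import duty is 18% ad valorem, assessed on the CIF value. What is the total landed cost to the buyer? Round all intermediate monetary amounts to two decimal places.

Total landed cost: CHF 124647.79

FOB: the seller bears costs until goods are on board at the origin port; the buyer bears freight, insurance and all costs thereafter.
Already in the invoice (seller's account under FOB): inland to port, export clearance, origin terminal — exclude.
CIF value = FOB price + freight + insurance = 97172.24 + 7409.99 + 65.73 = 104647.96
Import duty = 104647.96 × 18% = 18836.63
Buyer bears: freight 7409.99 + insurance 65.73 + delivery 1163.20 + duty 18836.63 = 27475.55
Landed cost = invoice 97172.24 + 27475.55 = 124647.79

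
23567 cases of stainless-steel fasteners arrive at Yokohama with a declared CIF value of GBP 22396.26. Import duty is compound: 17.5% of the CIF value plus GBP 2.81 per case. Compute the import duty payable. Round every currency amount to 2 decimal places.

Ad valorem component: 22396.26 × 17.5% = 3919.35
Specific component: 23567 × 2.81 = 66223.27
Import duty = 3919.35 + 66223.27 = 70142.62

Import duty: GBP 70142.62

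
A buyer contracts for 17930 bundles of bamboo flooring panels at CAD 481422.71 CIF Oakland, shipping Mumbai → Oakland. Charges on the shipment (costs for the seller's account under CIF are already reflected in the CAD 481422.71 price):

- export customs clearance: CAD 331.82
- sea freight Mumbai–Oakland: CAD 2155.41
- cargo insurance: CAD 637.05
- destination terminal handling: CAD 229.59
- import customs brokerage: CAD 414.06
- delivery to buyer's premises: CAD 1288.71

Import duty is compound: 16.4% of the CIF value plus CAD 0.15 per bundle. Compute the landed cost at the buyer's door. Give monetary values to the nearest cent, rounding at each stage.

CIF: the seller pays costs through ocean freight and marine insurance to the destination port.
Already in the invoice (seller's account under CIF): export clearance, freight, insurance — exclude.
The CIF price already equals the CIF value: 481422.71
Ad valorem component: 481422.71 × 16.4% = 78953.32
Specific component: 17930 × 0.15 = 2689.50
Import duty = 78953.32 + 2689.50 = 81642.82
Buyer bears: destination terminal 229.59 + brokerage 414.06 + delivery 1288.71 + duty 81642.82 = 83575.18
Landed cost = invoice 481422.71 + 83575.18 = 564997.89

Total landed cost: CAD 564997.89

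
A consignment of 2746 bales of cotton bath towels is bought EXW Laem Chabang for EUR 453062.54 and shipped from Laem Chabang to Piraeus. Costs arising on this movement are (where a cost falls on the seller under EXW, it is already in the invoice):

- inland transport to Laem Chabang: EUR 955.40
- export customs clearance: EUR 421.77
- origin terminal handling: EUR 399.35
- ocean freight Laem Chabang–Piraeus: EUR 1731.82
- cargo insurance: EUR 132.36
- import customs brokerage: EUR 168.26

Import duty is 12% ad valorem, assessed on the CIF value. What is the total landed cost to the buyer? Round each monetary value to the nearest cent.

Total landed cost: EUR 511675.89

EXW: the seller makes goods available at their premises; the buyer bears all onward costs.
CIF value = EXW price + inland to port + export clearance + origin terminal + freight + insurance = 453062.54 + 955.40 + 421.77 + 399.35 + 1731.82 + 132.36 = 456703.24
Import duty = 456703.24 × 12% = 54804.39
Buyer bears: inland to port 955.40 + export clearance 421.77 + origin terminal 399.35 + freight 1731.82 + insurance 132.36 + brokerage 168.26 + duty 54804.39 = 58613.35
Landed cost = invoice 453062.54 + 58613.35 = 511675.89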